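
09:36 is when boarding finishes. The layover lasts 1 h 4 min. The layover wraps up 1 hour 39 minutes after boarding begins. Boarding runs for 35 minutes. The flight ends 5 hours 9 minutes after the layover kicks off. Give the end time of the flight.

14:45

Boarding starts at 09:36 − 35 min = 09:01.
The layover ends at 09:01 + 99 min = 10:40.
The layover starts at 10:40 − 64 min = 09:36.
The flight ends at 09:36 + 309 min = 14:45.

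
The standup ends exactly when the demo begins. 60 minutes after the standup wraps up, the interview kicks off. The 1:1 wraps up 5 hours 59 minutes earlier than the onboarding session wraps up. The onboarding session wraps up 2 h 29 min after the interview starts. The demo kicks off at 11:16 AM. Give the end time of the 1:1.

8:46 AM

The standup ends at 11:16 AM.
The interview starts at 11:16 AM + 60 min = 12:16 PM.
The onboarding session ends at 12:16 PM + 149 min = 2:45 PM.
The 1:1 ends at 2:45 PM − 359 min = 8:46 AM.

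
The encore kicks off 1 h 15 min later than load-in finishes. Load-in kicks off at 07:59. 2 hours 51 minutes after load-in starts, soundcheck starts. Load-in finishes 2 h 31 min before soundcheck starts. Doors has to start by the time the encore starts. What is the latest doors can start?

Soundcheck starts at 07:59 + 171 min = 10:50.
Load-in ends at 10:50 − 151 min = 08:19.
The encore starts at 08:19 + 75 min = 09:34.
Doors is bounded by the encore, so the latest it can start is 09:34.

09:34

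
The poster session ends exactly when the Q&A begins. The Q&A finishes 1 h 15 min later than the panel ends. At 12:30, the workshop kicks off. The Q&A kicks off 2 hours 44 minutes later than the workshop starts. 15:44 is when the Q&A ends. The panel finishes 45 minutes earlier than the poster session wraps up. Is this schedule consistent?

Yes

The Q&A starts at 12:30 + 164 min = 15:14.
So the poster session ends at 15:14.
The panel ends at 15:14 − 45 min = 14:29.
The Q&A ends at 14:29 + 75 min = 15:44.
That matches the stated 15:44, so the schedule is consistent.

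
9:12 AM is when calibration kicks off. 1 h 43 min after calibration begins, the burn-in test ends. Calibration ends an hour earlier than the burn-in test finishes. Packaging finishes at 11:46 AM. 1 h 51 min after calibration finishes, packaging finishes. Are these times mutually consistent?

Yes

The burn-in test ends at 9:12 AM + 103 min = 10:55 AM.
Calibration ends at 10:55 AM − 60 min = 9:55 AM.
Packaging ends at 9:55 AM + 111 min = 11:46 AM.
That matches the stated 11:46 AM, so the schedule is consistent.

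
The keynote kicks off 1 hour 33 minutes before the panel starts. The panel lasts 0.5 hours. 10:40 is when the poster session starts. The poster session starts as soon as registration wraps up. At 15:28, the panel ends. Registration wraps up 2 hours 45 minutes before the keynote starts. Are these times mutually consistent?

The panel starts at 15:28 − 30 min = 14:58.
The keynote starts at 14:58 − 93 min = 13:25.
Registration ends at 13:25 − 165 min = 10:40.
So the poster session starts at 10:40.
That matches the stated 10:40, so the schedule is consistent.

Yes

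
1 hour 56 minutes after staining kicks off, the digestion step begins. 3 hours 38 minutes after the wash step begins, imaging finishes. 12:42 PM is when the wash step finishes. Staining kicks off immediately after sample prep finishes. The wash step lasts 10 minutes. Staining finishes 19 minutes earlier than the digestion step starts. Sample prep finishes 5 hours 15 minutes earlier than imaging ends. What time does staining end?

12:32 PM

The wash step starts at 12:42 PM − 10 min = 12:32 PM.
Imaging ends at 12:32 PM + 218 min = 4:10 PM.
Sample prep ends at 4:10 PM − 315 min = 10:55 AM.
So staining starts at 10:55 AM.
The digestion step starts at 10:55 AM + 116 min = 12:51 PM.
Staining ends at 12:51 PM − 19 min = 12:32 PM.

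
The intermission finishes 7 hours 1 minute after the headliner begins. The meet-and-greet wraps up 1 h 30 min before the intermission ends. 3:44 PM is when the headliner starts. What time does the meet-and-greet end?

9:15 PM

The intermission ends at 3:44 PM + 421 min = 10:45 PM.
The meet-and-greet ends at 10:45 PM − 90 min = 9:15 PM.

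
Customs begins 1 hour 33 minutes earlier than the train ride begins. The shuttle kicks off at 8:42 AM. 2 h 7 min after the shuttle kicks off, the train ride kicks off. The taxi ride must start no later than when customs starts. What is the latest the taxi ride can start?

9:16 AM

The train ride starts at 8:42 AM + 127 min = 10:49 AM.
Customs starts at 10:49 AM − 93 min = 9:16 AM.
The taxi ride is bounded by customs, so the latest it can start is 9:16 AM.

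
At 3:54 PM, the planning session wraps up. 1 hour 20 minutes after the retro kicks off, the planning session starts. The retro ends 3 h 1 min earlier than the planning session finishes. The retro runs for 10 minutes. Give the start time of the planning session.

2:03 PM

The retro ends at 3:54 PM − 181 min = 12:53 PM.
The retro starts at 12:53 PM − 10 min = 12:43 PM.
The planning session starts at 12:43 PM + 80 min = 2:03 PM.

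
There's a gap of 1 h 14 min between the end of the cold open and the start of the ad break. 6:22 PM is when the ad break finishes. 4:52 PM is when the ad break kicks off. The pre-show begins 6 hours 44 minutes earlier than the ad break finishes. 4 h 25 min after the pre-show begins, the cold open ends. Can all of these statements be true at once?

The pre-show starts at 6:22 PM − 404 min = 11:38 AM.
The cold open ends at 11:38 AM + 265 min = 4:03 PM.
The ad break starts at 4:03 PM + 74 min = 5:17 PM.
But the ad break is also said to start at 4:52 PM — a 25-minute conflict.

No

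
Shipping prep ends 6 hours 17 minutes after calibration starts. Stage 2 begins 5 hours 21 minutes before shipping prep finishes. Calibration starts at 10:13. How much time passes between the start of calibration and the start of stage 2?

Shipping prep ends at 10:13 + 377 min = 16:30.
Stage 2 starts at 16:30 − 321 min = 11:09.
From 10:13 to 11:09 is 56 minutes.

56 minutes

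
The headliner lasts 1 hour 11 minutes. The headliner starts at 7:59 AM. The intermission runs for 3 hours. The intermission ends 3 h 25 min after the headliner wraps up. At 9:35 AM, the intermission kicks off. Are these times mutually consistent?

Yes

The headliner ends at 7:59 AM + 71 min = 9:10 AM.
The intermission ends at 9:10 AM + 205 min = 12:35 PM.
The intermission starts at 12:35 PM − 180 min = 9:35 AM.
That matches the stated 9:35 AM, so the schedule is consistent.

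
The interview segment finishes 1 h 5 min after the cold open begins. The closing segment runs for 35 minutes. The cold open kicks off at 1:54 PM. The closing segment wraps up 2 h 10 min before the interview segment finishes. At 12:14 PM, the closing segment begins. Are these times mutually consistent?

The interview segment ends at 1:54 PM + 65 min = 2:59 PM.
The closing segment ends at 2:59 PM − 130 min = 12:49 PM.
The closing segment starts at 12:49 PM − 35 min = 12:14 PM.
That matches the stated 12:14 PM, so the schedule is consistent.

Yes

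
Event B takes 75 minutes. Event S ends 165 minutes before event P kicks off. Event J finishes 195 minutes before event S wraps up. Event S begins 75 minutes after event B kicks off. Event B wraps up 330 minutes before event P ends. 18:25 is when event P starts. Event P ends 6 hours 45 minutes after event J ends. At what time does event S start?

13:40

Event S ends at 18:25 − 165 min = 15:40.
Event J ends at 15:40 − 195 min = 12:25.
Event P ends at 12:25 + 405 min = 19:10.
Event B ends at 19:10 − 330 min = 13:40.
Event B starts at 13:40 − 75 min = 12:25.
Event S starts at 12:25 + 75 min = 13:40.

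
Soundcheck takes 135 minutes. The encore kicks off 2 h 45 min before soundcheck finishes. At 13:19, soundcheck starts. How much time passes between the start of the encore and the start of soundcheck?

30 minutes

Soundcheck ends at 13:19 + 135 min = 15:34.
The encore starts at 15:34 − 165 min = 12:49.
From 12:49 to 13:19 is 30 minutes.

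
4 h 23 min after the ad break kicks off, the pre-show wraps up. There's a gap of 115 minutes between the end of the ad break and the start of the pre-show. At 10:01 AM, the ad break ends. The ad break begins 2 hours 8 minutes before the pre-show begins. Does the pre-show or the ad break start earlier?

The pre-show starts at 10:01 AM + 115 min = 11:56 AM.
The ad break starts at 11:56 AM − 128 min = 9:48 AM.
The pre-show starts at 11:56 AM and the ad break starts at 9:48 AM, so the ad break is first.

the ad break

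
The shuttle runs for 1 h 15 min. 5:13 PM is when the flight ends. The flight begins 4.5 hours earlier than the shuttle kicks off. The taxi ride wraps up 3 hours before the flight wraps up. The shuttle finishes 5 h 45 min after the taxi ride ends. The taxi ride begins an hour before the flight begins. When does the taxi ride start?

The taxi ride ends at 5:13 PM − 180 min = 2:13 PM.
The shuttle ends at 2:13 PM + 345 min = 7:58 PM.
The shuttle starts at 7:58 PM − 75 min = 6:43 PM.
The flight starts at 6:43 PM − 270 min = 2:13 PM.
The taxi ride starts at 2:13 PM − 60 min = 1:13 PM.

1:13 PM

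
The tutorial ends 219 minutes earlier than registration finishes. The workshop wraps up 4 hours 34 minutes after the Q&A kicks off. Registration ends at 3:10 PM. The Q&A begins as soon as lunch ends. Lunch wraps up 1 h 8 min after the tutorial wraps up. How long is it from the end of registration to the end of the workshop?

123 minutes

The tutorial ends at 3:10 PM − 219 min = 11:31 AM.
Lunch ends at 11:31 AM + 68 min = 12:39 PM.
So the Q&A starts at 12:39 PM.
The workshop ends at 12:39 PM + 274 min = 5:13 PM.
From 3:10 PM to 5:13 PM is 123 minutes.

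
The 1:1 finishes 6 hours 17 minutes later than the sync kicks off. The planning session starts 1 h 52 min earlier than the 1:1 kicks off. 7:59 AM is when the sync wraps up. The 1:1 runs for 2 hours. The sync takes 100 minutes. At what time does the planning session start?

8:44 AM

The sync starts at 7:59 AM − 100 min = 6:19 AM.
The 1:1 ends at 6:19 AM + 377 min = 12:36 PM.
The 1:1 starts at 12:36 PM − 120 min = 10:36 AM.
The planning session starts at 10:36 AM − 112 min = 8:44 AM.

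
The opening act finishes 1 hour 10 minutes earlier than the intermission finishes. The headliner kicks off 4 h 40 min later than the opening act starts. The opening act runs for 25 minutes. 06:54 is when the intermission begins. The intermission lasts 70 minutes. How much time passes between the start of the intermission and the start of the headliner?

The intermission ends at 06:54 + 70 min = 08:04.
The opening act ends at 08:04 − 70 min = 06:54.
The opening act starts at 06:54 − 25 min = 06:29.
The headliner starts at 06:29 + 280 min = 11:09.
From 06:54 to 11:09 is 255 minutes.

255 minutes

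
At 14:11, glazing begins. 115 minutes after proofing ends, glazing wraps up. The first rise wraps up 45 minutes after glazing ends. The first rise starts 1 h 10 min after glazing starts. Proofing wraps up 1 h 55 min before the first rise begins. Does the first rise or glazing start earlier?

The first rise starts at 14:11 + 70 min = 15:21.
The first rise starts at 15:21 and glazing starts at 14:11, so glazing is first.

glazing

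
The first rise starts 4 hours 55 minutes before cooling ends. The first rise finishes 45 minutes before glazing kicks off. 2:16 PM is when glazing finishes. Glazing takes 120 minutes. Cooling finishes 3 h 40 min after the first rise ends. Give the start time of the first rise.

10:16 AM

Glazing starts at 2:16 PM − 120 min = 12:16 PM.
The first rise ends at 12:16 PM − 45 min = 11:31 AM.
Cooling ends at 11:31 AM + 220 min = 3:11 PM.
The first rise starts at 3:11 PM − 295 min = 10:16 AM.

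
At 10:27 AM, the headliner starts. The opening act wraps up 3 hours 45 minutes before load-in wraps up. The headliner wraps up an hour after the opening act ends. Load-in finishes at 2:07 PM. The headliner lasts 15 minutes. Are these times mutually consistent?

No

The opening act ends at 2:07 PM − 225 min = 10:22 AM.
The headliner ends at 10:22 AM + 60 min = 11:22 AM.
The headliner starts at 11:22 AM − 15 min = 11:07 AM.
But the headliner is also said to start at 10:27 AM — a 40-minute conflict.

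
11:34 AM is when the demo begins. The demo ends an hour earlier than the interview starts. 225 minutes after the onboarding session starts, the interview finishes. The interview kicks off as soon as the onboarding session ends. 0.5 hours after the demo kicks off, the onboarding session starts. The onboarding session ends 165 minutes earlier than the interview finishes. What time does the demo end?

12:04 PM

The onboarding session starts at 11:34 AM + 30 min = 12:04 PM.
The interview ends at 12:04 PM + 225 min = 3:49 PM.
The onboarding session ends at 3:49 PM − 165 min = 1:04 PM.
So the interview starts at 1:04 PM.
The demo ends at 1:04 PM − 60 min = 12:04 PM.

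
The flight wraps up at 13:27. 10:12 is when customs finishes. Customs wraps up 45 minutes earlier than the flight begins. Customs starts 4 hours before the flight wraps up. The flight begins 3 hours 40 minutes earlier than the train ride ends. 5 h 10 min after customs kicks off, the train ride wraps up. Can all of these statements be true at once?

Yes

Customs starts at 13:27 − 240 min = 09:27.
The train ride ends at 09:27 + 310 min = 14:37.
The flight starts at 14:37 − 220 min = 10:57.
Customs ends at 10:57 − 45 min = 10:12.
That matches the stated 10:12, so the schedule is consistent.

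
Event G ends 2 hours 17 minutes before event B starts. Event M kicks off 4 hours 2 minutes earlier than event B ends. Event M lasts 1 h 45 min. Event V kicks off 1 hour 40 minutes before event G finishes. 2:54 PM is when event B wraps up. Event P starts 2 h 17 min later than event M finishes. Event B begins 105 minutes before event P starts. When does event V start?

Event M starts at 2:54 PM − 242 min = 10:52 AM.
Event M ends at 10:52 AM + 105 min = 12:37 PM.
Event P starts at 12:37 PM + 137 min = 2:54 PM.
Event B starts at 2:54 PM − 105 min = 1:09 PM.
Event G ends at 1:09 PM − 137 min = 10:52 AM.
Event V starts at 10:52 AM − 100 min = 9:12 AM.

9:12 AM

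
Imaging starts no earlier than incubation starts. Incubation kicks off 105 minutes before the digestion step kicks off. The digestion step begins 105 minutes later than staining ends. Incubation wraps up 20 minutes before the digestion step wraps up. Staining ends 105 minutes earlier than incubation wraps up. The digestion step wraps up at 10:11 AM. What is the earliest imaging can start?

8:06 AM

Incubation ends at 10:11 AM − 20 min = 9:51 AM.
Staining ends at 9:51 AM − 105 min = 8:06 AM.
The digestion step starts at 8:06 AM + 105 min = 9:51 AM.
Incubation starts at 9:51 AM − 105 min = 8:06 AM.
Imaging is bounded by incubation, so the earliest it can start is 8:06 AM.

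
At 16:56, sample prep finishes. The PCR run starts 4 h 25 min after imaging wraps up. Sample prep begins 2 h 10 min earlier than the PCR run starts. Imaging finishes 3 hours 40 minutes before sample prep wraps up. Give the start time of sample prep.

15:31

Imaging ends at 16:56 − 220 min = 13:16.
The PCR run starts at 13:16 + 265 min = 17:41.
Sample prep starts at 17:41 − 130 min = 15:31.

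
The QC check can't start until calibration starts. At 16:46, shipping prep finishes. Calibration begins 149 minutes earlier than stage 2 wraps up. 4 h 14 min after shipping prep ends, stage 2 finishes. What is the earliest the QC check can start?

Stage 2 ends at 16:46 + 254 min = 21:00.
Calibration starts at 21:00 − 149 min = 18:31.
The QC check is bounded by calibration, so the earliest it can start is 18:31.

18:31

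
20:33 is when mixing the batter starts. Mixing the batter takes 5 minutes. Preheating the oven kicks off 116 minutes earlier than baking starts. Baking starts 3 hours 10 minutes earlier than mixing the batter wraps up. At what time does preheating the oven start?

Mixing the batter ends at 20:33 + 5 min = 20:38.
Baking starts at 20:38 − 190 min = 17:28.
Preheating the oven starts at 17:28 − 116 min = 15:32.

15:32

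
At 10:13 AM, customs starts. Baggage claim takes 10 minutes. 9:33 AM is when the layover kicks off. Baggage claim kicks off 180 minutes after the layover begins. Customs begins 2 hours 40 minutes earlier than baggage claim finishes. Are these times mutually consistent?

No

Baggage claim starts at 9:33 AM + 180 min = 12:33 PM.
Baggage claim ends at 12:33 PM + 10 min = 12:43 PM.
Customs starts at 12:43 PM − 160 min = 10:03 AM.
But customs is also said to start at 10:13 AM — a 10-minute conflict.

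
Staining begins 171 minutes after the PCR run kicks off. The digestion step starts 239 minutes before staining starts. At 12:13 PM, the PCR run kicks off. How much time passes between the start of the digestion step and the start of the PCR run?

68 minutes

Staining starts at 12:13 PM + 171 min = 3:04 PM.
The digestion step starts at 3:04 PM − 239 min = 11:05 AM.
From 11:05 AM to 12:13 PM is 68 minutes.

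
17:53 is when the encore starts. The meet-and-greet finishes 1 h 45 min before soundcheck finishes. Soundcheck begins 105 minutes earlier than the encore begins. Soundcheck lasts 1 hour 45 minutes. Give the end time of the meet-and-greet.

Soundcheck starts at 17:53 − 105 min = 16:08.
Soundcheck ends at 16:08 + 105 min = 17:53.
The meet-and-greet ends at 17:53 − 105 min = 16:08.

16:08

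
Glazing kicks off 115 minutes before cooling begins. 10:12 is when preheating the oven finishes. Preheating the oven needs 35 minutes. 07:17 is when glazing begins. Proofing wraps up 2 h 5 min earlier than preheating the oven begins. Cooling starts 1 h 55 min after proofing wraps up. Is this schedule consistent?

No

Preheating the oven starts at 10:12 − 35 min = 09:37.
Proofing ends at 09:37 − 125 min = 07:32.
Cooling starts at 07:32 + 115 min = 09:27.
Glazing starts at 09:27 − 115 min = 07:32.
But glazing is also said to start at 07:17 — a 15-minute conflict.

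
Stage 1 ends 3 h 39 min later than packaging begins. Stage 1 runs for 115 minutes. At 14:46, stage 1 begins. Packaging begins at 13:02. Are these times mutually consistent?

Yes

Stage 1 ends at 13:02 + 219 min = 16:41.
Stage 1 starts at 16:41 − 115 min = 14:46.
That matches the stated 14:46, so the schedule is consistent.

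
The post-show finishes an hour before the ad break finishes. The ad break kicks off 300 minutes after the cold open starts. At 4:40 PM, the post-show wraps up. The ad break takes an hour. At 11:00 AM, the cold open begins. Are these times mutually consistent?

No

The ad break starts at 11:00 AM + 300 min = 4:00 PM.
The ad break ends at 4:00 PM + 60 min = 5:00 PM.
The post-show ends at 5:00 PM − 60 min = 4:00 PM.
But the post-show is also said to end at 4:40 PM — a 40-minute conflict.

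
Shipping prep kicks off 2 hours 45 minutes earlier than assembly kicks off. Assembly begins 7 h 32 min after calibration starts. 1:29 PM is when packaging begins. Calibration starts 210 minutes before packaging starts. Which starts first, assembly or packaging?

Calibration starts at 1:29 PM − 210 min = 9:59 AM.
Assembly starts at 9:59 AM + 452 min = 5:31 PM.
Assembly starts at 5:31 PM and packaging starts at 1:29 PM, so packaging is first.

packaging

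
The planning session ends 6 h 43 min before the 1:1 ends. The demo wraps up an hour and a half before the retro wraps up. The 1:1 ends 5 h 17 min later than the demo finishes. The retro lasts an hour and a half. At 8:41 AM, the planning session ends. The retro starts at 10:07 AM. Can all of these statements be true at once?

The retro ends at 10:07 AM + 90 min = 11:37 AM.
The demo ends at 11:37 AM − 90 min = 10:07 AM.
The 1:1 ends at 10:07 AM + 317 min = 3:24 PM.
The planning session ends at 3:24 PM − 403 min = 8:41 AM.
That matches the stated 8:41 AM, so the schedule is consistent.

Yes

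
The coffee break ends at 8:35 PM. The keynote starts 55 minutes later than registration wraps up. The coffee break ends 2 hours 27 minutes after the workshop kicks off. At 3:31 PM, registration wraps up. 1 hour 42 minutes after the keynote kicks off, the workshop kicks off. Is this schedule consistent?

Yes

The keynote starts at 3:31 PM + 55 min = 4:26 PM.
The workshop starts at 4:26 PM + 102 min = 6:08 PM.
The coffee break ends at 6:08 PM + 147 min = 8:35 PM.
That matches the stated 8:35 PM, so the schedule is consistent.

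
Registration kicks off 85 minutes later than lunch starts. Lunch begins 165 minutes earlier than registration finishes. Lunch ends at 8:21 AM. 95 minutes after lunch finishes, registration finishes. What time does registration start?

Registration ends at 8:21 AM + 95 min = 9:56 AM.
Lunch starts at 9:56 AM − 165 min = 7:11 AM.
Registration starts at 7:11 AM + 85 min = 8:36 AM.

8:36 AM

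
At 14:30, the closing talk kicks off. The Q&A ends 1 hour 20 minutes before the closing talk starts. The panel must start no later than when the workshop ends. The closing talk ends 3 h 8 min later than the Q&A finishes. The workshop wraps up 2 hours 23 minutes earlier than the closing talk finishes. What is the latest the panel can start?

The Q&A ends at 14:30 − 80 min = 13:10.
The closing talk ends at 13:10 + 188 min = 16:18.
The workshop ends at 16:18 − 143 min = 13:55.
The panel is bounded by the workshop, so the latest it can start is 13:55.

13:55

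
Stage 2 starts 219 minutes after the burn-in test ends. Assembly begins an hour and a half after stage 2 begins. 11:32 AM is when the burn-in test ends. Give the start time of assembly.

4:41 PM

Stage 2 starts at 11:32 AM + 219 min = 3:11 PM.
Assembly starts at 3:11 PM + 90 min = 4:41 PM.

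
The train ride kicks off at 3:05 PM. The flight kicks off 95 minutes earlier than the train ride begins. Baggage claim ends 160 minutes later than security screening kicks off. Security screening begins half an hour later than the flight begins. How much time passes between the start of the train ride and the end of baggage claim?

1 hour 35 minutes

The flight starts at 3:05 PM − 95 min = 1:30 PM.
Security screening starts at 1:30 PM + 30 min = 2:00 PM.
Baggage claim ends at 2:00 PM + 160 min = 4:40 PM.
From 3:05 PM to 4:40 PM is 1 hour 35 minutes.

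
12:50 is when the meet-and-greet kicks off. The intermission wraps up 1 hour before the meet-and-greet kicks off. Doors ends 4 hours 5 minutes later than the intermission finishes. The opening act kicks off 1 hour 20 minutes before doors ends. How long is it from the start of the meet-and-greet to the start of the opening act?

1 hour 45 minutes

The intermission ends at 12:50 − 60 min = 11:50.
Doors ends at 11:50 + 245 min = 15:55.
The opening act starts at 15:55 − 80 min = 14:35.
From 12:50 to 14:35 is 1 hour 45 minutes.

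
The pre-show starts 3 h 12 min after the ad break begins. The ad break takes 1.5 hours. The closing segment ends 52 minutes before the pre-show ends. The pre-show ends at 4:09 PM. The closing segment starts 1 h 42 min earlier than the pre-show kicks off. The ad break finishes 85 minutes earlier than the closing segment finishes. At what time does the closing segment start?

The closing segment ends at 4:09 PM − 52 min = 3:17 PM.
The ad break ends at 3:17 PM − 85 min = 1:52 PM.
The ad break starts at 1:52 PM − 90 min = 12:22 PM.
The pre-show starts at 12:22 PM + 192 min = 3:34 PM.
The closing segment starts at 3:34 PM − 102 min = 1:52 PM.

1:52 PM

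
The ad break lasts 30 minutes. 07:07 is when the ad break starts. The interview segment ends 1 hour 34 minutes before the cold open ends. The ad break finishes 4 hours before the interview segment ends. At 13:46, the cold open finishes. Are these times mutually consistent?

The interview segment ends at 13:46 − 94 min = 12:12.
The ad break ends at 12:12 − 240 min = 08:12.
The ad break starts at 08:12 − 30 min = 07:42.
But the ad break is also said to start at 07:07 — a 35-minute conflict.

No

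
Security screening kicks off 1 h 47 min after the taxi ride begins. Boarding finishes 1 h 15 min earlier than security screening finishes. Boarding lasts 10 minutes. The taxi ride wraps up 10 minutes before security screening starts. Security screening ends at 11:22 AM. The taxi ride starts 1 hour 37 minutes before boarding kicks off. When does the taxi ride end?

Boarding ends at 11:22 AM − 75 min = 10:07 AM.
Boarding starts at 10:07 AM − 10 min = 9:57 AM.
The taxi ride starts at 9:57 AM − 97 min = 8:20 AM.
Security screening starts at 8:20 AM + 107 min = 10:07 AM.
The taxi ride ends at 10:07 AM − 10 min = 9:57 AM.

9:57 AM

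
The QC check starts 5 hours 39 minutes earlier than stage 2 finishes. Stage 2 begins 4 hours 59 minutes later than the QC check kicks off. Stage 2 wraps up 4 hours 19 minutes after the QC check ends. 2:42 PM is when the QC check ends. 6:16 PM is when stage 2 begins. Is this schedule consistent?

Stage 2 ends at 2:42 PM + 259 min = 7:01 PM.
The QC check starts at 7:01 PM − 339 min = 1:22 PM.
Stage 2 starts at 1:22 PM + 299 min = 6:21 PM.
But stage 2 is also said to start at 6:16 PM — a 5-minute conflict.

No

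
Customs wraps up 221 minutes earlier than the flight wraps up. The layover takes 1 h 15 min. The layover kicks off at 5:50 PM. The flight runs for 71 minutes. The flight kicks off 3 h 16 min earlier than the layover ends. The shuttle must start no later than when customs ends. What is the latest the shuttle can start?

The layover ends at 5:50 PM + 75 min = 7:05 PM.
The flight starts at 7:05 PM − 196 min = 3:49 PM.
The flight ends at 3:49 PM + 71 min = 5:00 PM.
Customs ends at 5:00 PM − 221 min = 1:19 PM.
The shuttle is bounded by customs, so the latest it can start is 1:19 PM.

1:19 PM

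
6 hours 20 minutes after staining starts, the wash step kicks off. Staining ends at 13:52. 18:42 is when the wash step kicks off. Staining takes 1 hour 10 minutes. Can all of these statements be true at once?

No

Staining starts at 13:52 − 70 min = 12:42.
The wash step starts at 12:42 + 380 min = 19:02.
But the wash step is also said to start at 18:42 — a 20-minute conflict.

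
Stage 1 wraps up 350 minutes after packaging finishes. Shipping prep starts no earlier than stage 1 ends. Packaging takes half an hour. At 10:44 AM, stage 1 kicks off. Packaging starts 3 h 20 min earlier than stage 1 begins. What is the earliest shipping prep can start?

1:44 PM

Packaging starts at 10:44 AM − 200 min = 7:24 AM.
Packaging ends at 7:24 AM + 30 min = 7:54 AM.
Stage 1 ends at 7:54 AM + 350 min = 1:44 PM.
Shipping prep is bounded by stage 1, so the earliest it can start is 1:44 PM.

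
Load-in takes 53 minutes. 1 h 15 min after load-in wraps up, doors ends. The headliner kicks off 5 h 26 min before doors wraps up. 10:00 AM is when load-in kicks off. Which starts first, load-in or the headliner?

Load-in ends at 10:00 AM + 53 min = 10:53 AM.
Doors ends at 10:53 AM + 75 min = 12:08 PM.
The headliner starts at 12:08 PM − 326 min = 6:42 AM.
Load-in starts at 10:00 AM and the headliner starts at 6:42 AM, so the headliner is first.

the headliner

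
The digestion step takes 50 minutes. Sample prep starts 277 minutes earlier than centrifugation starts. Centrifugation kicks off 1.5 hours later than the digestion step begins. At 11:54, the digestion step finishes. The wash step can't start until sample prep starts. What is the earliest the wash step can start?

The digestion step starts at 11:54 − 50 min = 11:04.
Centrifugation starts at 11:04 + 90 min = 12:34.
Sample prep starts at 12:34 − 277 min = 07:57.
The wash step is bounded by sample prep, so the earliest it can start is 07:57.

07:57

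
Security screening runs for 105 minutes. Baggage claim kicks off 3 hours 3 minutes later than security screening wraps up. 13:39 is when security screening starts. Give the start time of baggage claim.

Security screening ends at 13:39 + 105 min = 15:24.
Baggage claim starts at 15:24 + 183 min = 18:27.

18:27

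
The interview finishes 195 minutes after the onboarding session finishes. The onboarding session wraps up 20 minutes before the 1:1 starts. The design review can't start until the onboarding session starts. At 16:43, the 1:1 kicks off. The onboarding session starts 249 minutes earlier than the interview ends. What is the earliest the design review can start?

The onboarding session ends at 16:43 − 20 min = 16:23.
The interview ends at 16:23 + 195 min = 19:38.
The onboarding session starts at 19:38 − 249 min = 15:29.
The design review is bounded by the onboarding session, so the earliest it can start is 15:29.

15:29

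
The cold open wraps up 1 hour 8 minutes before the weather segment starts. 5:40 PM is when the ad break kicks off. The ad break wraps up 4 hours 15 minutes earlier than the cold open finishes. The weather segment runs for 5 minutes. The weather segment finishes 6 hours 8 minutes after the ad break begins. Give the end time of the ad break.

The weather segment ends at 5:40 PM + 368 min = 11:48 PM.
The weather segment starts at 11:48 PM − 5 min = 11:43 PM.
The cold open ends at 11:43 PM − 68 min = 10:35 PM.
The ad break ends at 10:35 PM − 255 min = 6:20 PM.

6:20 PM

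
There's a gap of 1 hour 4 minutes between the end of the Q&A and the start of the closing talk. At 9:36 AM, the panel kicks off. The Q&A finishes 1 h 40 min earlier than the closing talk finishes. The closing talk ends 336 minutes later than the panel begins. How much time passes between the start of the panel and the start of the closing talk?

The closing talk ends at 9:36 AM + 336 min = 3:12 PM.
The Q&A ends at 3:12 PM − 100 min = 1:32 PM.
The closing talk starts at 1:32 PM + 64 min = 2:36 PM.
From 9:36 AM to 2:36 PM is 5 hours.

5 hours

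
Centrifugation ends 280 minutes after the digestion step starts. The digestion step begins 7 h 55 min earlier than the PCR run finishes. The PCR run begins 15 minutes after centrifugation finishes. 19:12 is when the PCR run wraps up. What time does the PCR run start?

The digestion step starts at 19:12 − 475 min = 11:17.
Centrifugation ends at 11:17 + 280 min = 15:57.
The PCR run starts at 15:57 + 15 min = 16:12.

16:12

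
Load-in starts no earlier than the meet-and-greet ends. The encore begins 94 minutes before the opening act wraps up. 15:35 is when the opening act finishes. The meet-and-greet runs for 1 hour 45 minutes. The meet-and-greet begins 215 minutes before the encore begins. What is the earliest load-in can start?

The encore starts at 15:35 − 94 min = 14:01.
The meet-and-greet starts at 14:01 − 215 min = 10:26.
The meet-and-greet ends at 10:26 + 105 min = 12:11.
Load-in is bounded by the meet-and-greet, so the earliest it can start is 12:11.

12:11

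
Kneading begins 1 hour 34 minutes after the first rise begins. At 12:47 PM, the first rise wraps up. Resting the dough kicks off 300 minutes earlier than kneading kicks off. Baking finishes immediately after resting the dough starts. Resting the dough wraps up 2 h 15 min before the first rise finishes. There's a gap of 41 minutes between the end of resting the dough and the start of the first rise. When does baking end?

7:47 AM

Resting the dough ends at 12:47 PM − 135 min = 10:32 AM.
The first rise starts at 10:32 AM + 41 min = 11:13 AM.
Kneading starts at 11:13 AM + 94 min = 12:47 PM.
Resting the dough starts at 12:47 PM − 300 min = 7:47 AM.
So baking ends at 7:47 AM.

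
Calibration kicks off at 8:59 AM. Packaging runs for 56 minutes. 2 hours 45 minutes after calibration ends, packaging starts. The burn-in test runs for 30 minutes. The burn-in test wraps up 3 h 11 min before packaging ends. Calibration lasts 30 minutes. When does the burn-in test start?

9:29 AM

Calibration ends at 8:59 AM + 30 min = 9:29 AM.
Packaging starts at 9:29 AM + 165 min = 12:14 PM.
Packaging ends at 12:14 PM + 56 min = 1:10 PM.
The burn-in test ends at 1:10 PM − 191 min = 9:59 AM.
The burn-in test starts at 9:59 AM − 30 min = 9:29 AM.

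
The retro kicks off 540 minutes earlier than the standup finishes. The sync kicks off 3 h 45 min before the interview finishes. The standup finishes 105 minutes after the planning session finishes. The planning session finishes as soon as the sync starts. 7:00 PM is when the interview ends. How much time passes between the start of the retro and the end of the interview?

The sync starts at 7:00 PM − 225 min = 3:15 PM.
So the planning session ends at 3:15 PM.
The standup ends at 3:15 PM + 105 min = 5:00 PM.
The retro starts at 5:00 PM − 540 min = 8:00 AM.
From 8:00 AM to 7:00 PM is 660 minutes.

660 minutes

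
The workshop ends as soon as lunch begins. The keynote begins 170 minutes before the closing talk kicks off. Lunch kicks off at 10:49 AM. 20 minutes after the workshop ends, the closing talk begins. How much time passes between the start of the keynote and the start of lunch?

150 minutes

The workshop ends at 10:49 AM.
The closing talk starts at 10:49 AM + 20 min = 11:09 AM.
The keynote starts at 11:09 AM − 170 min = 8:19 AM.
From 8:19 AM to 10:49 AM is 150 minutes.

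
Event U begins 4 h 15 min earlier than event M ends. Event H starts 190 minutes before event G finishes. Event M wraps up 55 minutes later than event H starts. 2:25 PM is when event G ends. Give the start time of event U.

Event H starts at 2:25 PM − 190 min = 11:15 AM.
Event M ends at 11:15 AM + 55 min = 12:10 PM.
Event U starts at 12:10 PM − 255 min = 7:55 AM.

7:55 AM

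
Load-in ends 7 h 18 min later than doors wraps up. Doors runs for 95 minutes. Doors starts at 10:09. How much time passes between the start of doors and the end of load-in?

533 minutes

Doors ends at 10:09 + 95 min = 11:44.
Load-in ends at 11:44 + 438 min = 19:02.
From 10:09 to 19:02 is 533 minutes.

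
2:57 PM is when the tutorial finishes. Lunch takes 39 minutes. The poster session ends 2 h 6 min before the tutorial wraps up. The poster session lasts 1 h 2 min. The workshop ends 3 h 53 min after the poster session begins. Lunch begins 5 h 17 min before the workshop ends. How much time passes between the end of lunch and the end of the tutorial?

The poster session ends at 2:57 PM − 126 min = 12:51 PM.
The poster session starts at 12:51 PM − 62 min = 11:49 AM.
The workshop ends at 11:49 AM + 233 min = 3:42 PM.
Lunch starts at 3:42 PM − 317 min = 10:25 AM.
Lunch ends at 10:25 AM + 39 min = 11:04 AM.
From 11:04 AM to 2:57 PM is 233 minutes.

233 minutes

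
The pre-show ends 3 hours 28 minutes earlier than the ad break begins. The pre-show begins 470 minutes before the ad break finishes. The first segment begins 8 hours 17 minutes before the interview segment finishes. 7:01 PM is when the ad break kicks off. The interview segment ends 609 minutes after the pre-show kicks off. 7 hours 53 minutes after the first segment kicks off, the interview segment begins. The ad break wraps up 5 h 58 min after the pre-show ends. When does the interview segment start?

The pre-show ends at 7:01 PM − 208 min = 3:33 PM.
The ad break ends at 3:33 PM + 358 min = 9:31 PM.
The pre-show starts at 9:31 PM − 470 min = 1:41 PM.
The interview segment ends at 1:41 PM + 609 min = 11:50 PM.
The first segment starts at 11:50 PM − 497 min = 3:33 PM.
The interview segment starts at 3:33 PM + 473 min = 11:26 PM.

11:26 PM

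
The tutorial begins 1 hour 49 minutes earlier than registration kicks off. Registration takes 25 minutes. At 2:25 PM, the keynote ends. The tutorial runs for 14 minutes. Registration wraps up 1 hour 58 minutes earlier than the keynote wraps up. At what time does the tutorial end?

Registration ends at 2:25 PM − 118 min = 12:27 PM.
Registration starts at 12:27 PM − 25 min = 12:02 PM.
The tutorial starts at 12:02 PM − 109 min = 10:13 AM.
The tutorial ends at 10:13 AM + 14 min = 10:27 AM.

10:27 AM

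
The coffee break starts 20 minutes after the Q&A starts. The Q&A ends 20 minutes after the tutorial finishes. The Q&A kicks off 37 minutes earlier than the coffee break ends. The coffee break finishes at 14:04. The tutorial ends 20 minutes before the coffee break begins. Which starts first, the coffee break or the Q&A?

the Q&A

The Q&A starts at 14:04 − 37 min = 13:27.
The coffee break starts at 13:27 + 20 min = 13:47.
The coffee break starts at 13:47 and the Q&A starts at 13:27, so the Q&A is first.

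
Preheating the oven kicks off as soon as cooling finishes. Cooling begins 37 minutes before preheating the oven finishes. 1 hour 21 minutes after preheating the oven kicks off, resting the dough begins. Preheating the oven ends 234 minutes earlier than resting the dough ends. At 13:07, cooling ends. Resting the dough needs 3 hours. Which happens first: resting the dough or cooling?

Preheating the oven starts at 13:07.
Resting the dough starts at 13:07 + 81 min = 14:28.
Resting the dough ends at 14:28 + 180 min = 17:28.
Preheating the oven ends at 17:28 − 234 min = 13:34.
Cooling starts at 13:34 − 37 min = 12:57.
Resting the dough starts at 14:28 and cooling starts at 12:57, so cooling is first.

cooling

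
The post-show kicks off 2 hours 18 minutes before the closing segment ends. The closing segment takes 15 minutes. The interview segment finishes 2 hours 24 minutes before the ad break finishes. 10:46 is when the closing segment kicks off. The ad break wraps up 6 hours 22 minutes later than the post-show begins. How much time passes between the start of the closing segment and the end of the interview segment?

The closing segment ends at 10:46 + 15 min = 11:01.
The post-show starts at 11:01 − 138 min = 08:43.
The ad break ends at 08:43 + 382 min = 15:05.
The interview segment ends at 15:05 − 144 min = 12:41.
From 10:46 to 12:41 is 115 minutes.

115 minutes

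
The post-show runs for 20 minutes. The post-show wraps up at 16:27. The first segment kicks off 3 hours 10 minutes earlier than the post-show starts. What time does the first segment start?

12:57

The post-show starts at 16:27 − 20 min = 16:07.
The first segment starts at 16:07 − 190 min = 12:57.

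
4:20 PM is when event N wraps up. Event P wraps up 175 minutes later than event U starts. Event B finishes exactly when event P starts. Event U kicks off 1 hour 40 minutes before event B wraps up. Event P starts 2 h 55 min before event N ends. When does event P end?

Event P starts at 4:20 PM − 175 min = 1:25 PM.
So event B ends at 1:25 PM.
Event U starts at 1:25 PM − 100 min = 11:45 AM.
Event P ends at 11:45 AM + 175 min = 2:40 PM.

2:40 PM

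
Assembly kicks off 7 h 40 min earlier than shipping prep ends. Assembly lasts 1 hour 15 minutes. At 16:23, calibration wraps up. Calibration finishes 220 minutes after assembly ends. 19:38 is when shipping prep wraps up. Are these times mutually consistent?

No

Assembly starts at 19:38 − 460 min = 11:58.
Assembly ends at 11:58 + 75 min = 13:13.
Calibration ends at 13:13 + 220 min = 16:53.
But calibration is also said to end at 16:23 — a 30-minute conflict.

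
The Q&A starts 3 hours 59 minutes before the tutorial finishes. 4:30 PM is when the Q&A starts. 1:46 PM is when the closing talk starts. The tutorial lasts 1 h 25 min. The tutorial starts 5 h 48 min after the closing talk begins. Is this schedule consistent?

The tutorial starts at 1:46 PM + 348 min = 7:34 PM.
The tutorial ends at 7:34 PM + 85 min = 8:59 PM.
The Q&A starts at 8:59 PM − 239 min = 5:00 PM.
But the Q&A is also said to start at 4:30 PM — a 30-minute conflict.

No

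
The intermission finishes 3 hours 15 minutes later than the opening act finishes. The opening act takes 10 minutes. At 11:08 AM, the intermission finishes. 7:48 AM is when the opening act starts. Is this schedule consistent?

The opening act ends at 7:48 AM + 10 min = 7:58 AM.
The intermission ends at 7:58 AM + 195 min = 11:13 AM.
But the intermission is also said to end at 11:08 AM — a 5-minute conflict.

No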